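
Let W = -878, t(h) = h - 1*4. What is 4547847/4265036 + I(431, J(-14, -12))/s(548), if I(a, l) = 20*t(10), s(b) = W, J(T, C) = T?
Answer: 1740602673/1872350804 ≈ 0.92964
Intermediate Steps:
t(h) = -4 + h (t(h) = h - 4 = -4 + h)
s(b) = -878
I(a, l) = 120 (I(a, l) = 20*(-4 + 10) = 20*6 = 120)
4547847/4265036 + I(431, J(-14, -12))/s(548) = 4547847/4265036 + 120/(-878) = 4547847*(1/4265036) + 120*(-1/878) = 4547847/4265036 - 60/439 = 1740602673/1872350804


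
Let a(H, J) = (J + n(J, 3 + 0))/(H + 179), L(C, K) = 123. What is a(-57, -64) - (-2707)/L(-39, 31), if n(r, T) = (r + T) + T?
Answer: 2584/123 ≈ 21.008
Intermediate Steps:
n(r, T) = r + 2*T (n(r, T) = (T + r) + T = r + 2*T)
a(H, J) = (6 + 2*J)/(179 + H) (a(H, J) = (J + (J + 2*(3 + 0)))/(H + 179) = (J + (J + 2*3))/(179 + H) = (J + (J + 6))/(179 + H) = (J + (6 + J))/(179 + H) = (6 + 2*J)/(179 + H))
a(-57, -64) - (-2707)/L(-39, 31) = 2*(3 - 64)/(179 - 57) - (-2707)/123 = 2*(-61)/122 - (-2707)/123 = 2*(1/122)*(-61) - 1*(-2707/123) = -1 + 2707/123 = 2584/123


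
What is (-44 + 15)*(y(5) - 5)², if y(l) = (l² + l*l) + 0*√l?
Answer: -58725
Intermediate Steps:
y(l) = 2*l² (y(l) = (l² + l²) + 0 = 2*l² + 0 = 2*l²)
(-44 + 15)*(y(5) - 5)² = (-44 + 15)*(2*5² - 5)² = -29*(2*25 - 5)² = -29*(50 - 5)² = -29*45² = -29*2025 = -58725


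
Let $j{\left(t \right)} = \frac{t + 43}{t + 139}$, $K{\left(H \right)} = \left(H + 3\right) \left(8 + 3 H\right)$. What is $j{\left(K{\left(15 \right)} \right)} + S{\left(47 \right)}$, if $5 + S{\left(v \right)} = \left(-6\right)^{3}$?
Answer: $- \frac{240556}{1093} \approx -220.09$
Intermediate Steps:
$S{\left(v \right)} = -221$ ($S{\left(v \right)} = -5 + \left(-6\right)^{3} = -5 - 216 = -221$)
$K{\left(H \right)} = \left(3 + H\right) \left(8 + 3 H\right)$
$j{\left(t \right)} = \frac{43 + t}{139 + t}$
$j{\left(K{\left(15 \right)} \right)} + S{\left(47 \right)} = \frac{43 + \left(24 + 3 \cdot 15^{2} + 17 \cdot 15\right)}{139 + \left(24 + 3 \cdot 15^{2} + 17 \cdot 15\right)} - 221 = \frac{43 + \left(24 + 3 \cdot 225 + 255\right)}{139 + \left(24 + 3 \cdot 225 + 255\right)} - 221 = \frac{43 + \left(24 + 675 + 255\right)}{139 + \left(24 + 675 + 255\right)} - 221 = \frac{43 + 954}{139 + 954} - 221 = \frac{1}{1093} \cdot 997 - 221 = \frac{997}{1093} - 221 = - \frac{240556}{1093}$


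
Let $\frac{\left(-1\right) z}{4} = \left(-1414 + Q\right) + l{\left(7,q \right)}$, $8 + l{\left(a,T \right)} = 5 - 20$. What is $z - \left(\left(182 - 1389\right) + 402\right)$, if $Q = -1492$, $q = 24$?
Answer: $12521$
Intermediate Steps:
$l{\left(a,T \right)} = -23$ ($l{\left(a,T \right)} = -8 + \left(5 - 20\right) = -8 - 15 = -23$)
$z = 11716$ ($z = - 4 \left(\left(-1414 - 1492\right) - 23\right) = - 4 \left(-2906 - 23\right) = \left(-4\right) \left(-2929\right) = 11716$)
$z - \left(\left(182 - 1389\right) + 402\right) = 11716 - \left(\left(182 - 1389\right) + 402\right) = 11716 - \left(-1207 + 402\right) = 11716 - -805 = 11716 + 805 = 12521$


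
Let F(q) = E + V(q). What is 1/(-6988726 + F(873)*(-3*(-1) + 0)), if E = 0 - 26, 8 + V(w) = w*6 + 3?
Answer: -1/6973105 ≈ -1.4341e-7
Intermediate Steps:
V(w) = -5 + 6*w (V(w) = -8 + (w*6 + 3) = -8 + (6*w + 3) = -8 + (3 + 6*w) = -5 + 6*w)
E = -26
F(q) = -31 + 6*q (F(q) = -26 + (-5 + 6*q) = -31 + 6*q)
1/(-6988726 + F(873)*(-3*(-1) + 0)) = 1/(-6988726 + (-31 + 6*873)*(-3*(-1) + 0)) = 1/(-6988726 + (-31 + 5238)*(3 + 0)) = 1/(-6988726 + 5207*3) = 1/(-6988726 + 15621) = 1/(-6973105) = -1/6973105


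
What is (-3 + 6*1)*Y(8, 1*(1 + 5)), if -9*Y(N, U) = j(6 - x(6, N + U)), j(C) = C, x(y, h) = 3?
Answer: -1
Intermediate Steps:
Y(N, U) = -1/3 (Y(N, U) = -(6 - 1*3)/9 = -(6 - 3)/9 = -1/9*3 = -1/3)
(-3 + 6*1)*Y(8, 1*(1 + 5)) = (-3 + 6*1)*(-1/3) = (-3 + 6)*(-1/3) = 3*(-1/3) = -1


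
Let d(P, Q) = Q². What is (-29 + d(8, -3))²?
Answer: 400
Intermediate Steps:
(-29 + d(8, -3))² = (-29 + (-3)²)² = (-29 + 9)² = (-20)² = 400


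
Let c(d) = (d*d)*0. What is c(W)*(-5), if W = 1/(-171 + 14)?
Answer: 0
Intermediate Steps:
W = -1/157 (W = 1/(-157) = -1/157 ≈ -0.0063694)
c(d) = 0 (c(d) = d²*0 = 0)
c(W)*(-5) = 0*(-5) = 0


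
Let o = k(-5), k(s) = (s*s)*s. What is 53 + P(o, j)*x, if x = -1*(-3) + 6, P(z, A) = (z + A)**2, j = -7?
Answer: 156869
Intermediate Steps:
k(s) = s**3 (k(s) = s**2*s = s**3)
o = -125 (o = (-5)**3 = -125)
P(z, A) = (A + z)**2
x = 9 (x = 3 + 6 = 9)
53 + P(o, j)*x = 53 + (-7 - 125)**2*9 = 53 + (-132)**2*9 = 53 + 17424*9 = 53 + 156816 = 156869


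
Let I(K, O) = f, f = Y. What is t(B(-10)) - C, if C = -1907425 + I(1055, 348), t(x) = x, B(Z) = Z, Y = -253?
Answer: 1907668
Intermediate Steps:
f = -253
I(K, O) = -253
C = -1907678 (C = -1907425 - 253 = -1907678)
t(B(-10)) - C = -10 - 1*(-1907678) = -10 + 1907678 = 1907668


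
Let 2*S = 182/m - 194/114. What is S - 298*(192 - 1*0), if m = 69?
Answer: -50006375/874 ≈ -57216.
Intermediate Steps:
S = 409/874 (S = (182/69 - 194/114)/2 = (182*(1/69) - 194*1/114)/2 = (182/69 - 97/57)/2 = (1/2)*(409/437) = 409/874 ≈ 0.46796)
S - 298*(192 - 1*0) = 409/874 - 298*(192 - 1*0) = 409/874 - 298*(192 + 0) = 409/874 - 298*192 = 409/874 - 57216 = -50006375/874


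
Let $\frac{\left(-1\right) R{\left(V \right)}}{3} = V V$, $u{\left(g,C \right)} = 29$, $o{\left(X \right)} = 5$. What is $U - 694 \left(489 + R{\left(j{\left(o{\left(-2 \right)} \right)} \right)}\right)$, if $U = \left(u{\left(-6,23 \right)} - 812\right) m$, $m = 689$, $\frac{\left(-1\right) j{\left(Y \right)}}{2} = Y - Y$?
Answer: $-878853$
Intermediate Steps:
$j{\left(Y \right)} = 0$ ($j{\left(Y \right)} = - 2 \left(Y - Y\right) = \left(-2\right) 0 = 0$)
$R{\left(V \right)} = - 3 V^{2}$ ($R{\left(V \right)} = - 3 V V = - 3 V^{2}$)
$U = -539487$ ($U = \left(29 - 812\right) 689 = \left(-783\right) 689 = -539487$)
$U - 694 \left(489 + R{\left(j{\left(o{\left(-2 \right)} \right)} \right)}\right) = -539487 - 694 \left(489 - 3 \cdot 0^{2}\right) = -539487 - 694 \left(489 - 0\right) = -539487 - 694 \left(489 + 0\right) = -539487 - 694 \cdot 489 = -539487 - 339366 = -878853$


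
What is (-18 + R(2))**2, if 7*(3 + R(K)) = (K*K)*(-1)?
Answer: 22801/49 ≈ 465.33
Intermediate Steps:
R(K) = -3 - K**2/7 (R(K) = -3 + ((K*K)*(-1))/7 = -3 + (K**2*(-1))/7 = -3 + (-K**2)/7 = -3 - K**2/7)
(-18 + R(2))**2 = (-18 + (-3 - 1/7*2**2))**2 = (-18 + (-3 - 1/7*4))**2 = (-18 + (-3 - 4/7))**2 = (-18 - 25/7)**2 = (-151/7)**2 = 22801/49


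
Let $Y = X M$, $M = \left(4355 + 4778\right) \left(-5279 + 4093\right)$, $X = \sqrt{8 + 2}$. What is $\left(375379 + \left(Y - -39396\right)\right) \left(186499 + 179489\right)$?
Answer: $151802672700 - 3964286127144 \sqrt{10} \approx -1.2384 \cdot 10^{13}$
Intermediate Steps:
$X = \sqrt{10} \approx 3.1623$
$M = -10831738$ ($M = 9133 \left(-1186\right) = -10831738$)
$Y = - 10831738 \sqrt{10}$ ($Y = \sqrt{10} \left(-10831738\right) = - 10831738 \sqrt{10} \approx -3.4253 \cdot 10^{7}$)
$\left(375379 + \left(Y - -39396\right)\right) \left(186499 + 179489\right) = \left(375379 - \left(-39396 + 10831738 \sqrt{10}\right)\right) \left(186499 + 179489\right) = \left(375379 + \left(- 10831738 \sqrt{10} + 39396\right)\right) 365988 = \left(375379 + \left(39396 - 10831738 \sqrt{10}\right)\right) 365988 = \left(414775 - 10831738 \sqrt{10}\right) 365988 = 151802672700 - 3964286127144 \sqrt{10}$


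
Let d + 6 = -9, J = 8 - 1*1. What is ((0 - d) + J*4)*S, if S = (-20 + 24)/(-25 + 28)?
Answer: 172/3 ≈ 57.333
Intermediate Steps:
J = 7 (J = 8 - 1 = 7)
d = -15 (d = -6 - 9 = -15)
S = 4/3 ≈ 1.3333
((0 - d) + J*4)*S = ((0 - 1*(-15)) + 7*4)*(4/3) = ((0 + 15) + 28)*(4/3) = (15 + 28)*(4/3) = 43*(4/3) = 172/3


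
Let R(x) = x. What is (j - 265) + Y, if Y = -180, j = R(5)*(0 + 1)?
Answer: -440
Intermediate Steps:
j = 5 (j = 5*(0 + 1) = 5*1 = 5)
(j - 265) + Y = (5 - 265) - 180 = -260 - 180 = -440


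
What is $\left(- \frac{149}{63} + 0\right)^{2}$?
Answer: $\frac{22201}{3969} \approx 5.5936$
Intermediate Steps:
$\left(- \frac{149}{63} + 0\right)^{2} = \left(- \frac{149}{63}\right)^{2} = \frac{22201}{3969}$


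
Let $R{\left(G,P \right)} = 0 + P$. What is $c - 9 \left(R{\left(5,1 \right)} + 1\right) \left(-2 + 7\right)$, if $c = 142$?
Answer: $52$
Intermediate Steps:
$R{\left(G,P \right)} = P$
$c - 9 \left(R{\left(5,1 \right)} + 1\right) \left(-2 + 7\right) = 142 - 9 \left(1 + 1\right) \left(-2 + 7\right) = 142 - 9 \cdot 2 \cdot 5 = 142 - 90 = 52$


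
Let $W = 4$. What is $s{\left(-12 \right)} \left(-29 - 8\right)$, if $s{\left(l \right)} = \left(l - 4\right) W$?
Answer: $2368$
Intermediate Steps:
$s{\left(l \right)} = -16 + 4 l$ ($s{\left(l \right)} = \left(l - 4\right) 4 = \left(-4 + l\right) 4 = -16 + 4 l$)
$s{\left(-12 \right)} \left(-29 - 8\right) = \left(-16 + 4 \left(-12\right)\right) \left(-29 - 8\right) = \left(-16 - 48\right) \left(-37\right) = \left(-64\right) \left(-37\right) = 2368$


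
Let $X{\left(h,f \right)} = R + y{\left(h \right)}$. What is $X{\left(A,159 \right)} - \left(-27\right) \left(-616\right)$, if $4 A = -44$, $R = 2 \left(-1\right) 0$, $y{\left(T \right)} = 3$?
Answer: $-16629$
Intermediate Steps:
$R = 0$ ($R = \left(-2\right) 0 = 0$)
$A = -11$ ($A = \frac{1}{4} \left(-44\right) = -11$)
$X{\left(h,f \right)} = 3$ ($X{\left(h,f \right)} = 0 + 3 = 3$)
$X{\left(A,159 \right)} - \left(-27\right) \left(-616\right) = 3 - \left(-27\right) \left(-616\right) = 3 - 16632 = -16629$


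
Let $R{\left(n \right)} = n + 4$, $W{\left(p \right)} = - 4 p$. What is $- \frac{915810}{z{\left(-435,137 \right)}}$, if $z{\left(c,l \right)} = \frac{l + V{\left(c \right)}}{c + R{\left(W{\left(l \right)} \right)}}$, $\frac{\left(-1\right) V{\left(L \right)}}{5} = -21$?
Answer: $\frac{40753545}{11} \approx 3.7049 \cdot 10^{6}$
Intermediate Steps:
$V{\left(L \right)} = 105$ ($V{\left(L \right)} = \left(-5\right) \left(-21\right) = 105$)
$R{\left(n \right)} = 4 + n$
$z{\left(c,l \right)} = \frac{105 + l}{4 + c - 4 l}$ ($z{\left(c,l \right)} = \frac{l + 105}{c - \left(-4 + 4 l\right)} = \frac{105 + l}{4 + c - 4 l}$)
$- \frac{915810}{z{\left(-435,137 \right)}} = - \frac{915810}{\frac{1}{4 - 435 - 548} \left(105 + 137\right)} = - \frac{915810}{\frac{1}{4 - 435 - 548} \cdot 242} = - \frac{915810}{\frac{1}{-979} \cdot 242} = - \frac{915810}{\left(- \frac{1}{979}\right) 242} = - \frac{915810}{- \frac{22}{89}} = \left(-915810\right) \left(- \frac{89}{22}\right) = \frac{40753545}{11}$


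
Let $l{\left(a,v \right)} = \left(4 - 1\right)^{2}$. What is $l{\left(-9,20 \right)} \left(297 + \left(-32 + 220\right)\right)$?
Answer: $4365$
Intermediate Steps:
$l{\left(a,v \right)} = 9$ ($l{\left(a,v \right)} = 3^{2} = 9$)
$l{\left(-9,20 \right)} \left(297 + \left(-32 + 220\right)\right) = 9 \left(297 + \left(-32 + 220\right)\right) = 9 \left(297 + 188\right) = 9 \cdot 485 = 4365$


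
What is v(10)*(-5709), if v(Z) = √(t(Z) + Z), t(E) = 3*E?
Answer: -11418*√10 ≈ -36107.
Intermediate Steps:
v(Z) = 2*√Z (v(Z) = √(3*Z + Z) = √(4*Z) = 2*√Z)
v(10)*(-5709) = (2*√10)*(-5709) = -11418*√10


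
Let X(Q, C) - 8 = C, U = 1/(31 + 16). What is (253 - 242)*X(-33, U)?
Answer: 4147/47 ≈ 88.234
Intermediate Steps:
U = 1/47 ≈ 0.021277
X(Q, C) = 8 + C
(253 - 242)*X(-33, U) = (253 - 242)*(8 + 1/47) = 11*(377/47) = 4147/47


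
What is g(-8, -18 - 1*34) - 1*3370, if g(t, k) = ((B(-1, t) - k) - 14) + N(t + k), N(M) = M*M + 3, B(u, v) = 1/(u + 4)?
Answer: 814/3 ≈ 271.33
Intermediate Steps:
B(u, v) = 1/(4 + u)
N(M) = 3 + M**2 (N(M) = M**2 + 3 = 3 + M**2)
g(t, k) = -32/3 + (k + t)**2 - k (g(t, k) = ((1/(4 - 1) - k) - 14) + (3 + (t + k)**2) = ((1/3 - k) - 14) + (3 + (k + t)**2) = (-41/3 - k) + (3 + (k + t)**2) = -32/3 + (k + t)**2 - k)
g(-8, -18 - 1*34) - 1*3370 = (-32/3 + ((-18 - 1*34) - 8)**2 - (-18 - 1*34)) - 1*3370 = (-32/3 + ((-18 - 34) - 8)**2 - (-18 - 34)) - 3370 = (-32/3 + (-52 - 8)**2 - 1*(-52)) - 3370 = (-32/3 + (-60)**2 + 52) - 3370 = (-32/3 + 3600 + 52) - 3370 = 10924/3 - 3370 = 814/3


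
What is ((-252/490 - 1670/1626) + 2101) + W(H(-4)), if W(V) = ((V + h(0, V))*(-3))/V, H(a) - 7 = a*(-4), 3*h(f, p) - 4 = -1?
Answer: 1371973448/654465 ≈ 2096.3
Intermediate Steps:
h(f, p) = 1 (h(f, p) = 4/3 + (⅓)*(-1) = 4/3 - ⅓ = 1)
H(a) = 7 - 4*a (H(a) = 7 + a*(-4) = 7 - 4*a)
W(V) = (-3 - 3*V)/V (W(V) = ((V + 1)*(-3))/V = ((1 + V)*(-3))/V = (-3 - 3*V)/V)
((-252/490 - 1670/1626) + 2101) + W(H(-4)) = ((-252/490 - 1670/1626) + 2101) + (-3 - 3/(7 - 4*(-4))) = ((-252*1/490 - 1670*1/1626) + 2101) + (-3 - 3/(7 + 16)) = ((-18/35 - 835/813) + 2101) + (-3 - 3/23) = (-43859/28455 + 2101) + (-3 - 3*1/23) = 59740096/28455 + (-3 - 3/23) = 59740096/28455 - 72/23 = 1371973448/654465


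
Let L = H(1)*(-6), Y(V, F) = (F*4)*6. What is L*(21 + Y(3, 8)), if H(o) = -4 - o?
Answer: 6390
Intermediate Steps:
Y(V, F) = 24*F (Y(V, F) = (4*F)*6 = 24*F)
L = 30 (L = (-4 - 1*1)*(-6) = (-4 - 1)*(-6) = -5*(-6) = 30)
L*(21 + Y(3, 8)) = 30*(21 + 24*8) = 30*(21 + 192) = 30*213 = 6390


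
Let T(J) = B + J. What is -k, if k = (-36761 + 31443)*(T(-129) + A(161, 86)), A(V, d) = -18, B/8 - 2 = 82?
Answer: 2791950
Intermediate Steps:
B = 672 (B = 16 + 8*82 = 16 + 656 = 672)
T(J) = 672 + J
k = -2791950 (k = (-36761 + 31443)*((672 - 129) - 18) = -5318*(543 - 18) = -5318*525 = -2791950)
-k = -1*(-2791950) = 2791950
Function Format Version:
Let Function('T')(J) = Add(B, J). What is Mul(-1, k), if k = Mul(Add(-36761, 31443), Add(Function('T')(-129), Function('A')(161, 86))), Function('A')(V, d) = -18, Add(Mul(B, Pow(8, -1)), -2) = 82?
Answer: 2791950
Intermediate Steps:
B = 672 (B = Add(16, Mul(8, 82)) = Add(16, 656) = 672)
Function('T')(J) = Add(672, J)
k = -2791950 (k = Mul(Add(-36761, 31443), Add(Add(672, -129), -18)) = Mul(-5318, Add(543, -18)) = Mul(-5318, 525) = -2791950)
Mul(-1, k) = Mul(-1, -2791950) = 2791950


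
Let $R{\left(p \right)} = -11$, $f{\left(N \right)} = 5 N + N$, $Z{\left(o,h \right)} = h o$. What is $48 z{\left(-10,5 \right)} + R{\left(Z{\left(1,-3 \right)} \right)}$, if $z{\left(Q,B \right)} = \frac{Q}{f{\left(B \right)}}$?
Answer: $-27$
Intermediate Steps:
$f{\left(N \right)} = 6 N$
$z{\left(Q,B \right)} = \frac{Q}{6 B}$
$48 z{\left(-10,5 \right)} + R{\left(Z{\left(1,-3 \right)} \right)} = 48 \cdot \frac{1}{6} \left(-10\right) \frac{1}{5} - 11 = 48 \left(- \frac{1}{3}\right) - 11 = -16 - 11 = -27$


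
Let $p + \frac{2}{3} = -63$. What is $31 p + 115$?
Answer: $- \frac{5576}{3} \approx -1858.7$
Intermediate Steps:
$p = - \frac{191}{3}$ ($p = - \frac{2}{3} - 63 = - \frac{191}{3} \approx -63.667$)
$31 p + 115 = 31 \left(- \frac{191}{3}\right) + 115 = - \frac{5921}{3} + 115 = - \frac{5576}{3}$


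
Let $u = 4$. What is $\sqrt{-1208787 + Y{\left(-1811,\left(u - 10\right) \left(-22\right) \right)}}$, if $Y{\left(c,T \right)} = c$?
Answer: $i \sqrt{1210598} \approx 1100.3 i$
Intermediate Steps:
$\sqrt{-1208787 + Y{\left(-1811,\left(u - 10\right) \left(-22\right) \right)}} = \sqrt{-1208787 - 1811} = \sqrt{-1210598} = i \sqrt{1210598}$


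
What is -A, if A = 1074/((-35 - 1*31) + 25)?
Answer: 1074/41 ≈ 26.195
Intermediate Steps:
A = -1074/41 (A = 1074/((-35 - 31) + 25) = 1074/(-66 + 25) = 1074/(-41) = 1074*(-1/41) = -1074/41 ≈ -26.195)
-A = -1*(-1074/41) = 1074/41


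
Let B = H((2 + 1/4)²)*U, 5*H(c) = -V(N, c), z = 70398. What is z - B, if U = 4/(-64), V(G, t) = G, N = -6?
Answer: 2815923/40 ≈ 70398.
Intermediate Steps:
U = -1/16 (U = 4*(-1/64) = -1/16 ≈ -0.062500)
H(c) = 6/5 (H(c) = (-1*(-6))/5 = (⅕)*6 = 6/5)
B = -3/40 (B = (6/5)*(-1/16) = -3/40 ≈ -0.075000)
z - B = 70398 - 1*(-3/40) = 70398 + 3/40 = 2815923/40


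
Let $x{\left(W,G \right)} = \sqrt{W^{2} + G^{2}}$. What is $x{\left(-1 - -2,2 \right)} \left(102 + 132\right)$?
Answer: $234 \sqrt{5} \approx 523.24$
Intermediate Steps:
$x{\left(W,G \right)} = \sqrt{G^{2} + W^{2}}$
$x{\left(-1 - -2,2 \right)} \left(102 + 132\right) = \sqrt{2^{2} + \left(-1 - -2\right)^{2}} \left(102 + 132\right) = \sqrt{4 + \left(-1 + 2\right)^{2}} \cdot 234 = \sqrt{4 + 1^{2}} \cdot 234 = \sqrt{4 + 1} \cdot 234 = \sqrt{5} \cdot 234 = 234 \sqrt{5}$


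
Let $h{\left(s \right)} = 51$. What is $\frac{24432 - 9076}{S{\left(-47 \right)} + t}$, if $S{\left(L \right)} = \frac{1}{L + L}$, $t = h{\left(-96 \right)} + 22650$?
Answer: $\frac{1443464}{2133893} \approx 0.67645$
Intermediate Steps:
$t = 22701$ ($t = 51 + 22650 = 22701$)
$S{\left(L \right)} = \frac{1}{2 L}$
$\frac{24432 - 9076}{S{\left(-47 \right)} + t} = \frac{24432 - 9076}{\frac{1}{2 \left(-47\right)} + 22701} = \frac{24432 + \left(\left(-45 + 1170\right) - 10201\right)}{\frac{1}{2} \left(- \frac{1}{47}\right) + 22701} = \frac{24432 + \left(1125 - 10201\right)}{- \frac{1}{94} + 22701} = \frac{24432 - 9076}{\frac{2133893}{94}} = 15356 \cdot \frac{94}{2133893} = \frac{1443464}{2133893}$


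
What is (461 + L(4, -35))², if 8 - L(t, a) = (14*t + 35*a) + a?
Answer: 2798929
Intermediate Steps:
L(t, a) = 8 - 36*a - 14*t (L(t, a) = 8 - ((14*t + 35*a) + a) = 8 - (14*t + 36*a) = 8 + (-36*a - 14*t) = 8 - 36*a - 14*t)
(461 + L(4, -35))² = (461 + (8 - 36*(-35) - 14*4))² = (461 + (8 + 1260 - 56))² = (461 + 1212)² = 1673² = 2798929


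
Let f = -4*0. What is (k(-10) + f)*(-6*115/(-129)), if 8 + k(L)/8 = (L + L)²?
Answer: 721280/43 ≈ 16774.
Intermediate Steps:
k(L) = -64 + 32*L² (k(L) = -64 + 8*(L + L)² = -64 + 8*(2*L)² = -64 + 8*(4*L²) = -64 + 32*L²)
f = 0
(k(-10) + f)*(-6*115/(-129)) = ((-64 + 32*(-10)²) + 0)*(-6*115/(-129)) = ((-64 + 32*100) + 0)*(-6*115*(-1/129)) = ((-64 + 3200) + 0)*(-6/(1/(-115/129))) = (3136 + 0)*(-6/(-129/115)) = 3136*(-6*(-115/129)) = 3136*(230/43) = 721280/43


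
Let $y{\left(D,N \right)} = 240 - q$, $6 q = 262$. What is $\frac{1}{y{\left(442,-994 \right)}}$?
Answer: $\frac{3}{589} \approx 0.0050934$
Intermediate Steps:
$q = \frac{131}{3}$ ($q = \frac{1}{6} \cdot 262 = \frac{131}{3} \approx 43.667$)
$y{\left(D,N \right)} = \frac{589}{3}$ ($y{\left(D,N \right)} = 240 - \frac{131}{3} = \frac{589}{3}$)
$\frac{1}{y{\left(442,-994 \right)}} = \frac{1}{\frac{589}{3}} = \frac{3}{589}$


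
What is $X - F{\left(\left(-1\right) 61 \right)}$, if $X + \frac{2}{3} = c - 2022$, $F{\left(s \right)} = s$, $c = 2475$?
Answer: $\frac{1540}{3} \approx 513.33$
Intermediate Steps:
$X = \frac{1357}{3}$ ($X = - \frac{2}{3} + \left(2475 - 2022\right) = - \frac{2}{3} + 453 = \frac{1357}{3} \approx 452.33$)
$X - F{\left(\left(-1\right) 61 \right)} = \frac{1357}{3} - \left(-1\right) 61 = \frac{1357}{3} - -61 = \frac{1357}{3} + 61 = \frac{1540}{3}$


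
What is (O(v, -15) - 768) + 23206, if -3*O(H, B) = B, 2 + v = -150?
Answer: 22443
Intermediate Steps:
v = -152 (v = -2 - 150 = -152)
O(H, B) = -B/3
(O(v, -15) - 768) + 23206 = (-⅓*(-15) - 768) + 23206 = (5 - 768) + 23206 = -763 + 23206 = 22443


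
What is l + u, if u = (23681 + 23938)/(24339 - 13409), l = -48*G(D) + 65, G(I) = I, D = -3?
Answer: 2331989/10930 ≈ 213.36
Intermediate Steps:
l = 209 (l = -48*(-3) + 65 = 144 + 65 = 209)
u = 47619/10930 ≈ 4.3567
l + u = 209 + 47619/10930 = 2331989/10930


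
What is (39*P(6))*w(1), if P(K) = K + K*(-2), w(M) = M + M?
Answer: -468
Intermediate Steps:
w(M) = 2*M
P(K) = -K (P(K) = K - 2*K = -K)
(39*P(6))*w(1) = (39*(-1*6))*(2*1) = (39*(-6))*2 = -234*2 = -468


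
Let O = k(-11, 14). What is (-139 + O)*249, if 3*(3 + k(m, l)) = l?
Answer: -34196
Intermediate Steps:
k(m, l) = -3 + l/3
O = 5/3 (O = -3 + (⅓)*14 = -3 + 14/3 = 5/3 ≈ 1.6667)
(-139 + O)*249 = (-139 + 5/3)*249 = -412/3*249 = -34196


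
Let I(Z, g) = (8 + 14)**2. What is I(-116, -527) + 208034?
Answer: 208518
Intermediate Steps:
I(Z, g) = 484 (I(Z, g) = 22**2 = 484)
I(-116, -527) + 208034 = 484 + 208034 = 208518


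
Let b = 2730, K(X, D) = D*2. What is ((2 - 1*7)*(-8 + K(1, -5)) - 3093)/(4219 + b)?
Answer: -3003/6949 ≈ -0.43215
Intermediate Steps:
K(X, D) = 2*D
((2 - 1*7)*(-8 + K(1, -5)) - 3093)/(4219 + b) = ((2 - 1*7)*(-8 + 2*(-5)) - 3093)/(4219 + 2730) = ((2 - 7)*(-8 - 10) - 3093)/6949 = (-5*(-18) - 3093)*(1/6949) = (90 - 3093)*(1/6949) = -3003*1/6949 = -3003/6949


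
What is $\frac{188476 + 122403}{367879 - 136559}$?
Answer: $\frac{310879}{231320} \approx 1.3439$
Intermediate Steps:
$\frac{188476 + 122403}{367879 - 136559} = \frac{310879}{231320}$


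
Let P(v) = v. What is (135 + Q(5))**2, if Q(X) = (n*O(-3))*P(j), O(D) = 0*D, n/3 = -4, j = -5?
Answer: 18225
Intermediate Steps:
n = -12 (n = 3*(-4) = -12)
O(D) = 0
Q(X) = 0 (Q(X) = -12*0*(-5) = 0*(-5) = 0)
(135 + Q(5))**2 = (135 + 0)**2 = 135**2 = 18225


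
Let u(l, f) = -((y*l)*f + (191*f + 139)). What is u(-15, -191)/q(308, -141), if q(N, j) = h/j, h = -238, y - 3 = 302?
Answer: -118085103/238 ≈ -4.9616e+5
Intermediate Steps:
y = 305 (y = 3 + 302 = 305)
q(N, j) = -238/j
u(l, f) = -139 - 191*f - 305*f*l (u(l, f) = -((305*l)*f + (191*f + 139)) = -(305*f*l + (139 + 191*f)) = -(139 + 191*f + 305*f*l) = -139 - 191*f - 305*f*l)
u(-15, -191)/q(308, -141) = (-139 - 191*(-191) - 305*(-191)*(-15))/((-238/(-141))) = (-139 + 36481 - 873825)/((-238*(-1/141))) = -837483/238/141 = -837483*141/238 = -118085103/238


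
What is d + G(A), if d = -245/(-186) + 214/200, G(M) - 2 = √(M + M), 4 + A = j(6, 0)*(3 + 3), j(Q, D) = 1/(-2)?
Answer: 40801/9300 + I*√14 ≈ 4.3872 + 3.7417*I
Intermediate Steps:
j(Q, D) = -½
A = -7 (A = -4 - (3 + 3)/2 = -4 - ½*6 = -4 - 3 = -7)
G(M) = 2 + √2*√M (G(M) = 2 + √(M + M) = 2 + √(2*M) = 2 + √2*√M)
d = 22201/9300 (d = -245*(-1/186) + 214*(1/200) = 245/186 + 107/100 = 22201/9300 ≈ 2.3872)
d + G(A) = 22201/9300 + (2 + √2*√(-7)) = 22201/9300 + (2 + √2*(I*√7)) = 22201/9300 + (2 + I*√14) = 40801/9300 + I*√14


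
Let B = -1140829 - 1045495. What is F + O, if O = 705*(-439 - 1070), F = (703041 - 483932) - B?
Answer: 1341588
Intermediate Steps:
B = -2186324
F = 2405433 (F = (703041 - 483932) - 1*(-2186324) = 219109 + 2186324 = 2405433)
O = -1063845 (O = 705*(-1509) = -1063845)
F + O = 2405433 - 1063845 = 1341588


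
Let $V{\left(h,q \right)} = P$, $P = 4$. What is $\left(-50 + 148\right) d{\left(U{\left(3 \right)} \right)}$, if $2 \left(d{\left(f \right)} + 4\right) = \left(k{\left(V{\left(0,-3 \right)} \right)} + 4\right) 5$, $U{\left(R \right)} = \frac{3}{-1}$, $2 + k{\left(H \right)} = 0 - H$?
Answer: $-882$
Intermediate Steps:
$V{\left(h,q \right)} = 4$
$k{\left(H \right)} = -2 - H$ ($k{\left(H \right)} = -2 + \left(0 - H\right) = -2 - H$)
$U{\left(R \right)} = -3$ ($U{\left(R \right)} = 3 \left(-1\right) = -3$)
$d{\left(f \right)} = -9$ ($d{\left(f \right)} = -4 + \frac{\left(\left(-2 - 4\right) + 4\right) 5}{2} = -4 + \frac{\left(-6 + 4\right) 5}{2} = -4 + \frac{\left(-2\right) 5}{2} = -4 + \frac{1}{2} \left(-10\right) = -4 - 5 = -9$)
$\left(-50 + 148\right) d{\left(U{\left(3 \right)} \right)} = \left(-50 + 148\right) \left(-9\right) = 98 \left(-9\right) = -882$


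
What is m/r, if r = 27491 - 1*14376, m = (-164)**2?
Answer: 26896/13115 ≈ 2.0508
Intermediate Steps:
m = 26896
r = 13115 (r = 27491 - 14376 = 13115)
m/r = 26896/13115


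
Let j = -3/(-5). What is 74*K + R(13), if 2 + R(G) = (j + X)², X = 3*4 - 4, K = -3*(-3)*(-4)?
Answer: -64801/25 ≈ -2592.0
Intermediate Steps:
K = -36 (K = -(-9)*(-4) = -1*36 = -36)
j = ⅗ (j = -3*(-⅕) = ⅗ ≈ 0.60000)
X = 8 (X = 12 - 4 = 8)
R(G) = 1799/25 (R(G) = -2 + (⅗ + 8)² = -2 + (43/5)² = -2 + 1849/25 = 1799/25)
74*K + R(13) = 74*(-36) + 1799/25 = -2664 + 1799/25 = -64801/25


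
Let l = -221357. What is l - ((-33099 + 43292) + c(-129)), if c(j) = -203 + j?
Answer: -231218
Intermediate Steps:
l - ((-33099 + 43292) + c(-129)) = -221357 - ((-33099 + 43292) + (-203 - 129)) = -221357 - (10193 - 332) = -221357 - 1*9861 = -221357 - 9861 = -231218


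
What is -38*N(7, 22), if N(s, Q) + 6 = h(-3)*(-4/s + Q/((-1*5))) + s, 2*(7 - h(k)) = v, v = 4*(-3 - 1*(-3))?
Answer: 6422/5 ≈ 1284.4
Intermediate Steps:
v = 0 (v = 4*(-3 + 3) = 4*0 = 0)
h(k) = 7 (h(k) = 7 - ½*0 = 7 + 0 = 7)
N(s, Q) = -6 + s - 28/s - 7*Q/5 (N(s, Q) = -6 + (7*(-4/s + Q/((-1*5))) + s) = -6 + (7*(-4/s + Q/(-5)) + s) = -6 + (7*(-4/s + Q*(-⅕)) + s) = -6 + (7*(-4/s - Q/5) + s) = -6 + ((-28/s - 7*Q/5) + s) = -6 + (s - 28/s - 7*Q/5) = -6 + s - 28/s - 7*Q/5)
-38*N(7, 22) = -38*(-6 + 7 - 28/7 - 7/5*22) = -38*(-6 + 7 - 28*⅐ - 154/5) = -38*(-6 + 7 - 4 - 154/5) = -38*(-169/5) = 6422/5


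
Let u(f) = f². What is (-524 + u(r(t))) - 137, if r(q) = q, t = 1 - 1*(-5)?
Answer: -625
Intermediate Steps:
t = 6 (t = 1 + 5 = 6)
(-524 + u(r(t))) - 137 = (-524 + 6²) - 137 = (-524 + 36) - 137 = -488 - 137 = -625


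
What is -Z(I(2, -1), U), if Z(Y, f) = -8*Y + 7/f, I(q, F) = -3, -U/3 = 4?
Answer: -281/12 ≈ -23.417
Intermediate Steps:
U = -12 (U = -3*4 = -12)
-Z(I(2, -1), U) = -(-8*(-3) + 7/(-12)) = -(24 + 7*(-1/12)) = -(24 - 7/12) = -1*281/12 = -281/12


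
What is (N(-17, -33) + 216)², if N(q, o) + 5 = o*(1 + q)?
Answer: 546121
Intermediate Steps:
N(q, o) = -5 + o*(1 + q)
(N(-17, -33) + 216)² = ((-5 - 33 - 33*(-17)) + 216)² = ((-5 - 33 + 561) + 216)² = (523 + 216)² = 739² = 546121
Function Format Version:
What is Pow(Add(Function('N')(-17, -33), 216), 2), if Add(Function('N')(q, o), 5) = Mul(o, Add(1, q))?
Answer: 546121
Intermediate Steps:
Function('N')(q, o) = Add(-5, Mul(o, Add(1, q)))
Pow(Add(Function('N')(-17, -33), 216), 2) = Pow(Add(Add(-5, -33, Mul(-33, -17)), 216), 2) = Pow(Add(Add(-5, -33, 561), 216), 2) = Pow(Add(523, 216), 2) = Pow(739, 2) = 546121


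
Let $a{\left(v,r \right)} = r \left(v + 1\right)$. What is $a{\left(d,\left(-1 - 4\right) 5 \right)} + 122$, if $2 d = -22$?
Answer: $372$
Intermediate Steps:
$d = -11$ ($d = \frac{1}{2} \left(-22\right) = -11$)
$a{\left(v,r \right)} = r \left(1 + v\right)$
$a{\left(d,\left(-1 - 4\right) 5 \right)} + 122 = \left(-1 - 4\right) 5 \left(1 - 11\right) + 122 = \left(-5\right) 5 \left(-10\right) + 122 = \left(-25\right) \left(-10\right) + 122 = 250 + 122 = 372$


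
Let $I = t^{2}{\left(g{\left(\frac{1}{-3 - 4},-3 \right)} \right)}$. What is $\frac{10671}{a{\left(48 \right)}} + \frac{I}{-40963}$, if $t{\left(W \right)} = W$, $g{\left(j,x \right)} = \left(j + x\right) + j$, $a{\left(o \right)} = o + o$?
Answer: $\frac{310415097}{2792608} \approx 111.16$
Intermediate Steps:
$a{\left(o \right)} = 2 o$
$g{\left(j,x \right)} = x + 2 j$
$I = \frac{529}{49}$ ($I = \left(-3 + \frac{2}{-3 - 4}\right)^{2} = \left(-3 + \frac{2}{-7}\right)^{2} = \left(-3 + 2 \left(- \frac{1}{7}\right)\right)^{2} = \left(-3 - \frac{2}{7}\right)^{2} = \left(- \frac{23}{7}\right)^{2} = \frac{529}{49} \approx 10.796$)
$\frac{10671}{a{\left(48 \right)}} + \frac{I}{-40963} = \frac{10671}{2 \cdot 48} + \frac{529}{49 \left(-40963\right)} = \frac{10671}{96} + \frac{529}{49} \left(- \frac{1}{40963}\right) = 10671 \cdot \frac{1}{96} - \frac{23}{87269} = \frac{3557}{32} - \frac{23}{87269} = \frac{310415097}{2792608}$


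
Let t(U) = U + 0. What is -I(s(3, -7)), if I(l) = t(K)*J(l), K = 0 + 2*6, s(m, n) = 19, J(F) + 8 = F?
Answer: -132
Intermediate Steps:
J(F) = -8 + F
K = 12 (K = 0 + 12 = 12)
t(U) = U
I(l) = -96 + 12*l (I(l) = 12*(-8 + l) = -96 + 12*l)
-I(s(3, -7)) = -(-96 + 12*19) = -(-96 + 228) = -1*132 = -132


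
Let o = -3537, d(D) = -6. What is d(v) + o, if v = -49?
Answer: -3543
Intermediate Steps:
d(v) + o = -6 - 3537 = -3543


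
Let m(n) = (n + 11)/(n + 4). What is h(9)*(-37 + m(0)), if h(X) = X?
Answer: -1233/4 ≈ -308.25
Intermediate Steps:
m(n) = (11 + n)/(4 + n)
h(9)*(-37 + m(0)) = 9*(-37 + (11 + 0)/(4 + 0)) = 9*(-37 + 11/4) = 9*(-137/4) = -1233/4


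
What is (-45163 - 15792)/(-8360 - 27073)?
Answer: 60955/35433 ≈ 1.7203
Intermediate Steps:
(-45163 - 15792)/(-8360 - 27073) = -60955/(-35433) = -60955*(-1/35433) = 60955/35433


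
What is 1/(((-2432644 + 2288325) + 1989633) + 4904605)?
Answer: 1/6749919 ≈ 1.4815e-7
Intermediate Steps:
1/(((-2432644 + 2288325) + 1989633) + 4904605) = 1/((-144319 + 1989633) + 4904605) = 1/(1845314 + 4904605) = 1/6749919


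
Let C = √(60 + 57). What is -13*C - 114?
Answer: -114 - 39*√13 ≈ -254.62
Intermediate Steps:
C = 3*√13 (C = √117 = 3*√13 ≈ 10.817)
-13*C - 114 = -39*√13 - 114 = -114 - 39*√13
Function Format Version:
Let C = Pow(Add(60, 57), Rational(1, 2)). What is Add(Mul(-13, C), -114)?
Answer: Add(-114, Mul(-39, Pow(13, Rational(1, 2)))) ≈ -254.62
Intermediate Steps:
C = Mul(3, Pow(13, Rational(1, 2))) (C = Pow(117, Rational(1, 2)) = Mul(3, Pow(13, Rational(1, 2))) ≈ 10.817)
Add(Mul(-13, C), -114) = Add(Mul(-13, Mul(3, Pow(13, Rational(1, 2)))), -114) = Add(Mul(-39, Pow(13, Rational(1, 2))), -114) = Add(-114, Mul(-39, Pow(13, Rational(1, 2))))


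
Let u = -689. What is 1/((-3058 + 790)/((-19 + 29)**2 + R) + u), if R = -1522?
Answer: -79/54305 ≈ -0.0014547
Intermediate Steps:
1/((-3058 + 790)/((-19 + 29)**2 + R) + u) = 1/((-3058 + 790)/((-19 + 29)**2 - 1522) - 689) = 1/(-2268/(10**2 - 1522) - 689) = 1/(-2268/(100 - 1522) - 689) = 1/(-2268/(-1422) - 689) = 1/(-2268*(-1/1422) - 689) = 1/(126/79 - 689) = 1/(-54305/79) = -79/54305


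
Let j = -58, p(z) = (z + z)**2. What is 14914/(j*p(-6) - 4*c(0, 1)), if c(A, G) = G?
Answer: -7457/4178 ≈ -1.7848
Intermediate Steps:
p(z) = 4*z**2 (p(z) = (2*z)**2 = 4*z**2)
14914/(j*p(-6) - 4*c(0, 1)) = 14914/(-232*(-6)**2 - 4*1) = 14914/(-232*36 - 4) = 14914/(-58*144 - 4) = 14914/(-8352 - 4) = 14914/(-8356) = 14914*(-1/8356) = -7457/4178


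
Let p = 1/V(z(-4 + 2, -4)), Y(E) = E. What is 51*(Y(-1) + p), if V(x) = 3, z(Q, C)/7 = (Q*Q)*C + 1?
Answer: -34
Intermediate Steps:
z(Q, C) = 7 + 7*C*Q**2 (z(Q, C) = 7*((Q*Q)*C + 1) = 7*(Q**2*C + 1) = 7*(C*Q**2 + 1) = 7*(1 + C*Q**2) = 7 + 7*C*Q**2)
p = 1/3 ≈ 0.33333
51*(Y(-1) + p) = 51*(-1 + 1/3) = 51*(-2/3) = -34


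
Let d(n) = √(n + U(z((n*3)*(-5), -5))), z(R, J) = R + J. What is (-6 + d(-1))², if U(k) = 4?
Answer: (6 - √3)² ≈ 18.215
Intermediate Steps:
z(R, J) = J + R
d(n) = √(4 + n) (d(n) = √(n + 4) = √(4 + n))
(-6 + d(-1))² = (-6 + √(4 - 1))² = (-6 + √3)²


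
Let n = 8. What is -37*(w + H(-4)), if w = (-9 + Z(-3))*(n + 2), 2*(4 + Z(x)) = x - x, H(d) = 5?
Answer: 4625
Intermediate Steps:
Z(x) = -4 (Z(x) = -4 + (x - x)/2 = -4 + (½)*0 = -4 + 0 = -4)
w = -130 (w = (-9 - 4)*(8 + 2) = -13*10 = -130)
-37*(w + H(-4)) = -37*(-130 + 5) = -37*(-125) = 4625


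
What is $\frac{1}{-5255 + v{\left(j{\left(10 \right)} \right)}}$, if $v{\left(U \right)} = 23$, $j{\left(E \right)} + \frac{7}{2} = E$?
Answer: $- \frac{1}{5232} \approx -0.00019113$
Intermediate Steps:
$j{\left(E \right)} = - \frac{7}{2} + E$
$\frac{1}{-5255 + v{\left(j{\left(10 \right)} \right)}} = \frac{1}{-5255 + 23} = \frac{1}{-5232} = - \frac{1}{5232}$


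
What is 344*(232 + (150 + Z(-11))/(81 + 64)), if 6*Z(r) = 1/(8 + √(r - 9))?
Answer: 732297224/9135 - 86*I*√5/9135 ≈ 80164.0 - 0.021051*I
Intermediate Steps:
Z(r) = 1/(6*(8 + √(-9 + r))) (Z(r) = 1/(6*(8 + √(r - 9))) = 1/(6*(8 + √(-9 + r))))
344*(232 + (150 + Z(-11))/(81 + 64)) = 344*(232 + (150 + 1/(6*(8 + √(-9 - 11))))/(81 + 64)) = 344*(232 + (150 + 1/(6*(8 + √(-20))))/145) = 344*(232 + (150 + 1/(6*(8 + 2*I*√5)))*(1/145)) = 344*(232 + (30/29 + 1/(870*(8 + 2*I*√5)))) = 344*(6758/29 + 1/(870*(8 + 2*I*√5))) = 2324752/29 + 172/(435*(8 + 2*I*√5))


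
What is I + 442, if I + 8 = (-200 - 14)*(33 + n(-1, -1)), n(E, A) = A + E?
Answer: -6200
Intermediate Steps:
I = -6642 (I = -8 + (-200 - 14)*(33 + (-1 - 1)) = -8 - 214*(33 - 2) = -8 - 214*31 = -8 - 6634 = -6642)
I + 442 = -6642 + 442 = -6200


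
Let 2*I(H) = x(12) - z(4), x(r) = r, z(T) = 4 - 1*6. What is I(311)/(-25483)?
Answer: -7/25483 ≈ -0.00027469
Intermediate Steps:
z(T) = -2 (z(T) = 4 - 6 = -2)
I(H) = 7 (I(H) = (12 - 1*(-2))/2 = (12 + 2)/2 = (½)*14 = 7)
I(311)/(-25483) = 7/(-25483) = 7*(-1/25483) = -7/25483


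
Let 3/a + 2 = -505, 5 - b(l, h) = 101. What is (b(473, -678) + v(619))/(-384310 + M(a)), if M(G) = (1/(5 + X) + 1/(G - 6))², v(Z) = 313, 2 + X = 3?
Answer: -8048117700/14253327710999 ≈ -0.00056465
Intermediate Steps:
X = 1 (X = -2 + 3 = 1)
b(l, h) = -96 (b(l, h) = 5 - 1*101 = 5 - 101 = -96)
a = -1/169 (a = 3/(-2 - 505) = 3/(-507) = 3*(-1/507) = -1/169 ≈ -0.0059172)
M(G) = (⅙ + 1/(-6 + G))² (M(G) = (1/(5 + 1) + 1/(G - 6))² = (1/6 + 1/(-6 + G))² = (⅙ + 1/(-6 + G))²)
(b(473, -678) + v(619))/(-384310 + M(a)) = (-96 + 313)/(-384310 + (-1/169)²/(36*(-6 - 1/169)²)) = 217/(-384310 + (1/36)*(1/28561)/(-1015/169)²) = 217/(-384310 + (1/36)*(1/28561)*(28561/1030225)) = 217/(-384310 + 1/37088100) = 217/(-14253327710999/37088100) = 217*(-37088100/14253327710999) = -8048117700/14253327710999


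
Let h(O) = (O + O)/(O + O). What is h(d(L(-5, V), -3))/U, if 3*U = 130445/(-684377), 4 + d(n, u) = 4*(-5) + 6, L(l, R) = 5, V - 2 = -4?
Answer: -2053131/130445 ≈ -15.739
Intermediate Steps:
V = -2 (V = 2 - 4 = -2)
d(n, u) = -18 (d(n, u) = -4 + (4*(-5) + 6) = -4 + (-20 + 6) = -4 - 14 = -18)
U = -130445/2053131 (U = (130445/(-684377))/3 = (130445*(-1/684377))/3 = (1/3)*(-130445/684377) = -130445/2053131 ≈ -0.063535)
h(O) = 1 (h(O) = (2*O)/((2*O)) = (2*O)*(1/(2*O)) = 1)
h(d(L(-5, V), -3))/U = 1/(-130445/2053131) = 1*(-2053131/130445) = -2053131/130445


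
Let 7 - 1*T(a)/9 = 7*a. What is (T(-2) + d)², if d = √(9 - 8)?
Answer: 36100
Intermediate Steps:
T(a) = 63 - 63*a
d = 1 (d = √1 = 1)
(T(-2) + d)² = ((63 - 63*(-2)) + 1)² = ((63 + 126) + 1)² = (189 + 1)² = 190² = 36100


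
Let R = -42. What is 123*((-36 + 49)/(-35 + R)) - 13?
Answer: -2600/77 ≈ -33.766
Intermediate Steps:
123*((-36 + 49)/(-35 + R)) - 13 = 123*((-36 + 49)/(-35 - 42)) - 13 = 123*(13/(-77)) - 13 = 123*(13*(-1/77)) - 13 = 123*(-13/77) - 13 = -1599/77 - 13 = -2600/77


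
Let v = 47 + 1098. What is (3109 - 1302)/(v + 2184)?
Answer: 1807/3329 ≈ 0.54281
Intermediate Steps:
v = 1145
(3109 - 1302)/(v + 2184) = (3109 - 1302)/(1145 + 2184) = 1807/3329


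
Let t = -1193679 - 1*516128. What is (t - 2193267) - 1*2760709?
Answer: -6663783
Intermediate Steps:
t = -1709807 (t = -1193679 - 516128 = -1709807)
(t - 2193267) - 1*2760709 = (-1709807 - 2193267) - 1*2760709 = -3903074 - 2760709 = -6663783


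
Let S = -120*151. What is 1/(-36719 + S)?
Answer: -1/54839 ≈ -1.8235e-5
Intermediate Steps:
S = -18120
1/(-36719 + S) = 1/(-36719 - 18120) = 1/(-54839) = -1/54839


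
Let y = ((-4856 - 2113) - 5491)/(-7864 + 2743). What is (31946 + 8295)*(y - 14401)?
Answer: -2967172589701/5121 ≈ -5.7941e+8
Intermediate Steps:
y = 12460/5121 (y = (-6969 - 5491)/(-5121) = -12460*(-1/5121) = 12460/5121 ≈ 2.4331)
(31946 + 8295)*(y - 14401) = (31946 + 8295)*(12460/5121 - 14401) = 40241*(-73735061/5121) = -2967172589701/5121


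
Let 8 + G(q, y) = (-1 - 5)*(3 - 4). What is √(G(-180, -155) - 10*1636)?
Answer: 9*I*√202 ≈ 127.91*I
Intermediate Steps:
G(q, y) = -2 (G(q, y) = -8 + (-1 - 5)*(3 - 4) = -8 - 6*(-1) = -8 + 6 = -2)
√(G(-180, -155) - 10*1636) = √(-2 - 10*1636) = √(-2 - 16360) = √(-16362) = 9*I*√202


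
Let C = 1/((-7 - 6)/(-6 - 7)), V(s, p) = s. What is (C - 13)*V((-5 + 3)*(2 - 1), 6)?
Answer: 24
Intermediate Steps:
C = 1 (C = 1/(-13/(-13)) = 1/(-13*(-1/13)) = 1/1 = 1)
(C - 13)*V((-5 + 3)*(2 - 1), 6) = (1 - 13)*((-5 + 3)*(2 - 1)) = -(-24) = -12*(-2) = 24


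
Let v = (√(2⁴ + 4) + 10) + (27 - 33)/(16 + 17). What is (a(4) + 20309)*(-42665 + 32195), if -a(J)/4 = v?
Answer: -2334464490/11 + 83760*√5 ≈ -2.1204e+8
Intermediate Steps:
v = 108/11 + 2*√5 (v = (√(16 + 4) + 10) - 6/33 = (√20 + 10) - 6*1/33 = (2*√5 + 10) - 2/11 = (10 + 2*√5) - 2/11 = 108/11 + 2*√5 ≈ 14.290)
a(J) = -432/11 - 8*√5 (a(J) = -4*(108/11 + 2*√5) = -432/11 - 8*√5)
(a(4) + 20309)*(-42665 + 32195) = ((-432/11 - 8*√5) + 20309)*(-42665 + 32195) = (222967/11 - 8*√5)*(-10470) = -2334464490/11 + 83760*√5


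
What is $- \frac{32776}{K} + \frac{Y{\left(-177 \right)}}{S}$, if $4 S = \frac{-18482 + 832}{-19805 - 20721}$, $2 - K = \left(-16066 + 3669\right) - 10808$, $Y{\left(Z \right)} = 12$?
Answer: $\frac{22282436968}{204801775} \approx 108.8$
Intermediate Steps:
$K = 23207$ ($K = 2 - \left(\left(-16066 + 3669\right) - 10808\right) = 2 - \left(-12397 - 10808\right) = 2 - -23205 = 2 + 23205 = 23207$)
$S = \frac{8825}{81052}$ ($S = \frac{\left(-18482 + 832\right) \frac{1}{-19805 - 20721}}{4} = \frac{\left(-17650\right) \frac{1}{-40526}}{4} = \frac{\left(-17650\right) \left(- \frac{1}{40526}\right)}{4} = \frac{1}{4} \cdot \frac{8825}{20263} = \frac{8825}{81052} \approx 0.10888$)
$- \frac{32776}{K} + \frac{Y{\left(-177 \right)}}{S} = - \frac{32776}{23207} + \frac{12}{\frac{8825}{81052}} = \left(-32776\right) \frac{1}{23207} + 12 \cdot \frac{81052}{8825} = - \frac{32776}{23207} + \frac{972624}{8825} = \frac{22282436968}{204801775}$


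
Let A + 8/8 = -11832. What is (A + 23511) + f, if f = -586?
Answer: 11092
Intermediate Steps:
A = -11833 (A = -1 - 11832 = -11833)
(A + 23511) + f = (-11833 + 23511) - 586 = 11678 - 586 = 11092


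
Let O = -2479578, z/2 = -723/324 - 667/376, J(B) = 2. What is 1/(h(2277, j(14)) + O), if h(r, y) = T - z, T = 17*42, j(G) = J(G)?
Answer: -5076/12582673001 ≈ -4.0341e-7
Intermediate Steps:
j(G) = 2
T = 714
z = -40663/5076 (z = 2*(-723/324 - 667/376) = 2*(-723*1/324 - 667*1/376) = 2*(-241/108 - 667/376) = 2*(-40663/10152) = -40663/5076 ≈ -8.0108)
h(r, y) = 3664927/5076 (h(r, y) = 714 - 1*(-40663/5076) = 714 + 40663/5076 = 3664927/5076)
1/(h(2277, j(14)) + O) = 1/(3664927/5076 - 2479578) = 1/(-12582673001/5076) = -5076/12582673001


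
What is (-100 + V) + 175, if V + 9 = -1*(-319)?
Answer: 385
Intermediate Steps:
V = 310 (V = -9 - 1*(-319) = -9 + 319 = 310)
(-100 + V) + 175 = (-100 + 310) + 175 = 210 + 175 = 385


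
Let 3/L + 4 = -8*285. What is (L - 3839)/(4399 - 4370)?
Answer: -8768279/66236 ≈ -132.38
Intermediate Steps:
L = -3/2284 (L = 3/(-4 - 8*285) = 3/(-4 - 2280) = 3/(-2284) = 3*(-1/2284) = -3/2284 ≈ -0.0013135)
(L - 3839)/(4399 - 4370) = (-3/2284 - 3839)/(4399 - 4370) = -8768279/2284/29 = -8768279/2284*1/29 = -8768279/66236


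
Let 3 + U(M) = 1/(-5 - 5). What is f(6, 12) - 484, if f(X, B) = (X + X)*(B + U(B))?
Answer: -1886/5 ≈ -377.20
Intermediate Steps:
U(M) = -31/10 (U(M) = -3 + 1/(-5 - 5) = -3 + 1/(-10) = -3 - ⅒ = -31/10)
f(X, B) = 2*X*(-31/10 + B) (f(X, B) = (X + X)*(B - 31/10) = (2*X)*(-31/10 + B) = 2*X*(-31/10 + B))
f(6, 12) - 484 = (⅕)*6*(-31 + 10*12) - 484 = (⅕)*6*(-31 + 120) - 484 = (⅕)*6*89 - 484 = 534/5 - 484 = -1886/5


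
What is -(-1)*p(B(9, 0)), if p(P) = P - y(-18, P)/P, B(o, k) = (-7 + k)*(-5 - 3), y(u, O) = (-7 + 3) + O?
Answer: 771/14 ≈ 55.071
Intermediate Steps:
y(u, O) = -4 + O
B(o, k) = 56 - 8*k (B(o, k) = (-7 + k)*(-8) = 56 - 8*k)
p(P) = P - (-4 + P)/P
-(-1)*p(B(9, 0)) = -(-1)*(-1 + (56 - 8*0) + 4/(56 - 8*0)) = -(-1)*(-1 + (56 + 0) + 4/(56 + 0)) = -(-1)*(-1 + 56 + 4/56) = -(-1)*(-1 + 56 + 4*(1/56)) = -(-1)*(-1 + 56 + 1/14) = -(-1)*771/14 = -1*(-771/14) = 771/14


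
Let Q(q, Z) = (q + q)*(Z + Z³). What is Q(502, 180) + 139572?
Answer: 5855648292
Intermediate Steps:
Q(q, Z) = 2*q*(Z + Z³) (Q(q, Z) = (2*q)*(Z + Z³) = 2*q*(Z + Z³))
Q(502, 180) + 139572 = 2*180*502*(1 + 180²) + 139572 = 2*180*502*(1 + 32400) + 139572 = 2*180*502*32401 + 139572 = 5855508720 + 139572 = 5855648292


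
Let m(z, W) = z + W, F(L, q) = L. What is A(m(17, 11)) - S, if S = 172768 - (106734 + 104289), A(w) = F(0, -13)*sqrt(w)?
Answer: 38255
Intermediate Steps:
m(z, W) = W + z
A(w) = 0 (A(w) = 0*sqrt(w) = 0)
S = -38255 (S = 172768 - 1*211023 = 172768 - 211023 = -38255)
A(m(17, 11)) - S = 0 - 1*(-38255) = 0 + 38255 = 38255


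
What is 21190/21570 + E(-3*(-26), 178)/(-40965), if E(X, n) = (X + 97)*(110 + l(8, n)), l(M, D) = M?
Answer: 939173/1963589 ≈ 0.47829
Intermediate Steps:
E(X, n) = 11446 + 118*X (E(X, n) = (X + 97)*(110 + 8) = (97 + X)*118 = 11446 + 118*X)
21190/21570 + E(-3*(-26), 178)/(-40965) = 21190/21570 + (11446 + 118*(-3*(-26)))/(-40965) = 21190*(1/21570) + (11446 + 118*78)*(-1/40965) = 2119/2157 + (11446 + 9204)*(-1/40965) = 2119/2157 + 20650*(-1/40965) = 2119/2157 - 4130/8193 = 939173/1963589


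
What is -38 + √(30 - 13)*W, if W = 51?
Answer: -38 + 51*√17 ≈ 172.28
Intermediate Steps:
-38 + √(30 - 13)*W = -38 + √(30 - 13)*51 = -38 + √17*51 = -38 + 51*√17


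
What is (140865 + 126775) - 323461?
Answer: -55821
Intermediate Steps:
(140865 + 126775) - 323461 = 267640 - 323461 = -55821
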